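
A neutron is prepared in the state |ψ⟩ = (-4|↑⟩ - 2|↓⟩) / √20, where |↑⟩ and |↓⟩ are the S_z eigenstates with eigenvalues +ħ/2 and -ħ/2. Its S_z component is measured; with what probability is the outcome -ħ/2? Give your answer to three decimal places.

The -ħ/2 outcome corresponds to |↓⟩. Its amplitude in |ψ⟩ is -2/√20.
P = |-2|² / 20 = 4/20.

0.200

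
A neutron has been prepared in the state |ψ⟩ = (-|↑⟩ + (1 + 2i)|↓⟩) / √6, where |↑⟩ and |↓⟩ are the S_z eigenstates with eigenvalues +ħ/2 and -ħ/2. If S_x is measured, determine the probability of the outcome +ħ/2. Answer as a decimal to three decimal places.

|+x⟩ = (|↑⟩ + |↓⟩)/√2, so ⟨+x|ψ⟩ = (2i) / (√2·√6).
P = |2i|² / 12 = 4/12.

0.333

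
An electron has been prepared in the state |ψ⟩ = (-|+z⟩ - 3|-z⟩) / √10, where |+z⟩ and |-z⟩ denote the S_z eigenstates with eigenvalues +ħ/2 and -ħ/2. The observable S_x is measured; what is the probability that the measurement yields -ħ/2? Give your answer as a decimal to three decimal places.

|-x⟩ = (|+z⟩ - |-z⟩)/√2, so ⟨-x|ψ⟩ = (2) / (√2·√10).
P = |2|² / 20 = 4/20.

0.200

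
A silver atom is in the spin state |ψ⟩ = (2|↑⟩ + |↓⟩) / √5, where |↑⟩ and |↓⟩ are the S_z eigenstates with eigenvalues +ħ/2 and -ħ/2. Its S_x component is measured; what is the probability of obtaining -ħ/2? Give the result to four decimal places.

0.1000

|-x⟩ = (|↑⟩ - |↓⟩)/√2, so ⟨-x|ψ⟩ = (1) / (√2·√5).
P = |1|² / 10 = 1/10.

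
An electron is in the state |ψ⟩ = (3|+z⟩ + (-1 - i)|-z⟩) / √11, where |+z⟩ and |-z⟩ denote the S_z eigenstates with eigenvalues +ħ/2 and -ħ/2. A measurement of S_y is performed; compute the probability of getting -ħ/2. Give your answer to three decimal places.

0.773

|-y⟩ = (|+z⟩ - i|-z⟩)/√2, so ⟨-y|ψ⟩ = (4 - i) / (√2·√11).
P = |4 - i|² / 22 = 17/22.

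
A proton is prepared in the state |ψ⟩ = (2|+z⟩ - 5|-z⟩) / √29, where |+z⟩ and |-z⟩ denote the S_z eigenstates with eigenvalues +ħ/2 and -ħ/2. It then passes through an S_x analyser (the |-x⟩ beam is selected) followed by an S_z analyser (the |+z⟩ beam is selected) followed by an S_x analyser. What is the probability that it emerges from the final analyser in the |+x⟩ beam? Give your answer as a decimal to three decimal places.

First analyser (S_x): P(|-x⟩) = |⟨-x|ψ⟩|² = 49/58.
After stage 1 the state is |-x⟩; P(|+z⟩) = |⟨+z|-x⟩|² = 1/2.
After stage 2 the state is |+z⟩; P(|+x⟩) = |⟨+x|+z⟩|² = 1/2.
Joint probability = 49/58 × 1/2 × 1/2 = 0.211.

0.211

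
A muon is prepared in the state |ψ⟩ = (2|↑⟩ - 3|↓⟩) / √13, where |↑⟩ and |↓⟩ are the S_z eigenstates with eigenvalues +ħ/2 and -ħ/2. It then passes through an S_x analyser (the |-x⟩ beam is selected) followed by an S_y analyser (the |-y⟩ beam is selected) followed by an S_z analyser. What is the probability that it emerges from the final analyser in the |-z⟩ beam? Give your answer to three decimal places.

0.240

First analyser (S_x): P(|-x⟩) = |⟨-x|ψ⟩|² = 25/26.
After stage 1 the state is |-x⟩; P(|-y⟩) = |⟨-y|-x⟩|² = 1/2.
After stage 2 the state is |-y⟩; P(|-z⟩) = |⟨-z|-y⟩|² = 1/2.
Joint probability = 25/26 × 1/2 × 1/2 = 0.240.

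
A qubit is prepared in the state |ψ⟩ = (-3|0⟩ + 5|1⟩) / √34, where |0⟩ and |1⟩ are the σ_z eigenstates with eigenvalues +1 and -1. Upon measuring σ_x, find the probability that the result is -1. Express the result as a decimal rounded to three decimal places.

|-x⟩ = (|0⟩ - |1⟩)/√2, so ⟨-x|ψ⟩ = (-8) / (√2·√34).
P = |-8|² / 68 = 64/68.

0.941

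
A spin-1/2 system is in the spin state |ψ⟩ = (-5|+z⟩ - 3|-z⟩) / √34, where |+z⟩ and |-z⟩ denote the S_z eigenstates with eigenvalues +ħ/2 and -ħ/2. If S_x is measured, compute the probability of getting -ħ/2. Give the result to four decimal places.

|-x⟩ = (|+z⟩ - |-z⟩)/√2, so ⟨-x|ψ⟩ = (-2) / (√2·√34).
P = |-2|² / 68 = 4/68.

0.0588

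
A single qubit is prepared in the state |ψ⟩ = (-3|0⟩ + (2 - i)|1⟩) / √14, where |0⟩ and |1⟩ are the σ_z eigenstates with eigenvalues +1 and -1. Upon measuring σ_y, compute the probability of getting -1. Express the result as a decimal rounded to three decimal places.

0.286

|-y⟩ = (|0⟩ - i|1⟩)/√2, so ⟨-y|ψ⟩ = (-2 + 2i) / (√2·√14).
P = |-2 + 2i|² / 28 = 8/28.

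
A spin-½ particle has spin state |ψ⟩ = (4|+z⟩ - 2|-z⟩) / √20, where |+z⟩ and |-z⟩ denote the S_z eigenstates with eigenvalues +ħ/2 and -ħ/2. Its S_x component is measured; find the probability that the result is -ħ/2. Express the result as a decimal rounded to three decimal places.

0.900

|-x⟩ = (|+z⟩ - |-z⟩)/√2, so ⟨-x|ψ⟩ = (6) / (√2·√20).
P = |6|² / 40 = 36/40.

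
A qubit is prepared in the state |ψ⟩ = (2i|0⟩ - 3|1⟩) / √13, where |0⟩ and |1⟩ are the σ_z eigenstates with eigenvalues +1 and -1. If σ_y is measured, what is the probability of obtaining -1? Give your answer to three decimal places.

0.038

|-y⟩ = (|0⟩ - i|1⟩)/√2, so ⟨-y|ψ⟩ = (-i) / (√2·√13).
P = |-i|² / 26 = 1/26.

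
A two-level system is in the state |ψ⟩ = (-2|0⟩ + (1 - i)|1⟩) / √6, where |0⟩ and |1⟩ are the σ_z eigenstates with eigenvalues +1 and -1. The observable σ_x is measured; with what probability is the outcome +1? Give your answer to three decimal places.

|+x⟩ = (|0⟩ + |1⟩)/√2, so ⟨+x|ψ⟩ = (-1 - i) / (√2·√6).
P = |-1 - i|² / 12 = 2/12.

0.167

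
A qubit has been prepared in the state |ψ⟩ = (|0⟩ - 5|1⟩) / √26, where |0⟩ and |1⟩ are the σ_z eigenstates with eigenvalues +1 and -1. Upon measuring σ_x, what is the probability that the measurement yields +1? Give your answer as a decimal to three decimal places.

|+x⟩ = (|0⟩ + |1⟩)/√2, so ⟨+x|ψ⟩ = (-4) / (√2·√26).
P = |-4|² / 52 = 16/52.

0.308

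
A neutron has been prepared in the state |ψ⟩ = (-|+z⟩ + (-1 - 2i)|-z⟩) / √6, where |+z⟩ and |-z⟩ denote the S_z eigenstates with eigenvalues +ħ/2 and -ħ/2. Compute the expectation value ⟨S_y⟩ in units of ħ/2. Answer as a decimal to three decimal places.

0.667

⟨σ_y⟩ = 2 Im(a* b)/(|a|²+|b|²) with a = -1, b = (-1 - 2i).
a* b = (1 + 2i), so ⟨σ_y⟩ = 4/6.
⟨S_y⟩ = (ħ/2)·⟨σ_y⟩.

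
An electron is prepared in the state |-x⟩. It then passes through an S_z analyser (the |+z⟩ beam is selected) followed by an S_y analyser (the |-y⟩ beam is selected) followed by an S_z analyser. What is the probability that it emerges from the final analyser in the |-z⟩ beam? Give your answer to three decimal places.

0.125

First analyser (S_z): from |-x⟩, P(|+z⟩) = 1/2.
After stage 1 the state is |+z⟩; P(|-y⟩) = |⟨-y|+z⟩|² = 1/2.
After stage 2 the state is |-y⟩; P(|-z⟩) = |⟨-z|-y⟩|² = 1/2.
Joint probability = 1/2 × 1/2 × 1/2 = 0.125.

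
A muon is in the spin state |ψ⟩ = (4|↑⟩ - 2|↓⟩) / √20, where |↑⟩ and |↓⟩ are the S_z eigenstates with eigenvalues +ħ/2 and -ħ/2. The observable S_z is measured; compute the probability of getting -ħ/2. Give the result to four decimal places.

The -ħ/2 outcome corresponds to |↓⟩. Its amplitude in |ψ⟩ is -2/√20.
P = |-2|² / 20 = 4/20.

0.2000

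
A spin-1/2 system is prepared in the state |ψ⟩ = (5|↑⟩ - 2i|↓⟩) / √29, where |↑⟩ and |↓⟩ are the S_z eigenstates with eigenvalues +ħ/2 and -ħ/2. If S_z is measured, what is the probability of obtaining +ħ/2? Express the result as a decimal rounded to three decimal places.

0.862

The +ħ/2 outcome corresponds to |↑⟩. Its amplitude in |ψ⟩ is 5/√29.
P = |5|² / 29 = 25/29.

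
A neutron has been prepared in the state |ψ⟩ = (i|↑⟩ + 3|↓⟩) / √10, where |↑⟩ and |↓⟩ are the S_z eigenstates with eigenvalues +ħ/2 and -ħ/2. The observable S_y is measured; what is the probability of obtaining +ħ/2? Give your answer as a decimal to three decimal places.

|+y⟩ = (|↑⟩ + i|↓⟩)/√2, so ⟨+y|ψ⟩ = (-2i) / (√2·√10).
P = |-2i|² / 20 = 4/20.

0.200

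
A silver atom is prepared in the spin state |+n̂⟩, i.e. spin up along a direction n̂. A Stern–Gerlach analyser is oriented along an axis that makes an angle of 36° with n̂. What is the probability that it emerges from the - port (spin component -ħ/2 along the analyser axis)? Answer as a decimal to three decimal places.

0.095

For spin-½, the probability of finding spin-up along an axis at angle θ to the initial spin direction is cos²(θ/2); spin-down is sin²(θ/2).
θ = 36°, so P = sin²(18°) ≈ 0.095.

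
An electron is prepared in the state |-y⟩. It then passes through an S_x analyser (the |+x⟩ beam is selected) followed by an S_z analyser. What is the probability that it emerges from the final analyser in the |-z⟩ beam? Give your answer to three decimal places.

0.250

First analyser (S_x): from |-y⟩, P(|+x⟩) = 1/2.
After stage 1 the state is |+x⟩; P(|-z⟩) = |⟨-z|+x⟩|² = 1/2.
Joint probability = 1/2 × 1/2 = 0.250.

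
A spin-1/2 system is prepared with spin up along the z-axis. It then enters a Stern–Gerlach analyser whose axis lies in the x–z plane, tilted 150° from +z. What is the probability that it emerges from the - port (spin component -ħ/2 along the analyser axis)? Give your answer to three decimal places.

For spin-½, the probability of finding spin-up along an axis at angle θ to the initial spin direction is cos²(θ/2); spin-down is sin²(θ/2).
θ = 150°, so P = sin²(75°) ≈ 0.933.

0.933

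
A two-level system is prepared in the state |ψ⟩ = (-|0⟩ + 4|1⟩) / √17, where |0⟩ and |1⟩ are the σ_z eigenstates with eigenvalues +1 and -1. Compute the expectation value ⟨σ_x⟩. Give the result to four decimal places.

-0.4706

⟨σ_x⟩ = 2 Re(a* b)/(|a|²+|b|²) with a = -1, b = 4.
a* b = -4, so ⟨σ_x⟩ = -8/17.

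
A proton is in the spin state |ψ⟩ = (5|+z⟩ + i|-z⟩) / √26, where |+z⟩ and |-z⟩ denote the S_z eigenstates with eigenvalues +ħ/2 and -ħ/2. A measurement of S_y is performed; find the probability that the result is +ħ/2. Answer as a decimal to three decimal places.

|+y⟩ = (|+z⟩ + i|-z⟩)/√2, so ⟨+y|ψ⟩ = (6) / (√2·√26).
P = |6|² / 52 = 36/52.

0.692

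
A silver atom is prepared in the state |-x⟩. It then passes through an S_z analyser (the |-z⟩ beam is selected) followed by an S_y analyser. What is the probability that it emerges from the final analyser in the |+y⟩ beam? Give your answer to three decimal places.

0.250

First analyser (S_z): from |-x⟩, P(|-z⟩) = 1/2.
After stage 1 the state is |-z⟩; P(|+y⟩) = |⟨+y|-z⟩|² = 1/2.
Joint probability = 1/2 × 1/2 = 0.250.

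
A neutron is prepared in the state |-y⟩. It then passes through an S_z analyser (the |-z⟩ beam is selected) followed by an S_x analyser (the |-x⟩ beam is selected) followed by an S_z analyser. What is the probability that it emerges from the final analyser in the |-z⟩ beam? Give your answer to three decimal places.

0.125

First analyser (S_z): from |-y⟩, P(|-z⟩) = 1/2.
After stage 1 the state is |-z⟩; P(|-x⟩) = |⟨-x|-z⟩|² = 1/2.
After stage 2 the state is |-x⟩; P(|-z⟩) = |⟨-z|-x⟩|² = 1/2.
Joint probability = 1/2 × 1/2 × 1/2 = 0.125.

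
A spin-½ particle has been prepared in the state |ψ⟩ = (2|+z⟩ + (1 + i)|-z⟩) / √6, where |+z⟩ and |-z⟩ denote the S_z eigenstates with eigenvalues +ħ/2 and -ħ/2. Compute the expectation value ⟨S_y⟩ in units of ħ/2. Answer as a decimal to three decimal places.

0.667

⟨σ_y⟩ = 2 Im(a* b)/(|a|²+|b|²) with a = 2, b = (1 + i).
a* b = (2 + 2i), so ⟨σ_y⟩ = 4/6.
⟨S_y⟩ = (ħ/2)·⟨σ_y⟩.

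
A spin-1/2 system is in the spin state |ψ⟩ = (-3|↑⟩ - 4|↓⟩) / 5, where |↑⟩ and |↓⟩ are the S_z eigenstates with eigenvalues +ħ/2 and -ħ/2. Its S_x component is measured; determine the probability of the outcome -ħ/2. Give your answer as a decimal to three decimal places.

|-x⟩ = (|↑⟩ - |↓⟩)/√2, so ⟨-x|ψ⟩ = (1) / (√2·5).
P = |1|² / 50 = 1/50.

0.020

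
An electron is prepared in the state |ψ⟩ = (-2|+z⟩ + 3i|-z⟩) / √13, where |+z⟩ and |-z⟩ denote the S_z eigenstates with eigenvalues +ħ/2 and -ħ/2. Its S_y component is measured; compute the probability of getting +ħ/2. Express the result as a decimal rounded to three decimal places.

|+y⟩ = (|+z⟩ + i|-z⟩)/√2, so ⟨+y|ψ⟩ = (1) / (√2·√13).
P = |1|² / 26 = 1/26.

0.038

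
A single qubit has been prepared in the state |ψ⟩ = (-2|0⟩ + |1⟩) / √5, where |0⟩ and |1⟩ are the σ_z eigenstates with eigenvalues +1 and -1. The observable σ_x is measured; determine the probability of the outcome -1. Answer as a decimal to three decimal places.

0.900

|-x⟩ = (|0⟩ - |1⟩)/√2, so ⟨-x|ψ⟩ = (-3) / (√2·√5).
P = |-3|² / 10 = 9/10.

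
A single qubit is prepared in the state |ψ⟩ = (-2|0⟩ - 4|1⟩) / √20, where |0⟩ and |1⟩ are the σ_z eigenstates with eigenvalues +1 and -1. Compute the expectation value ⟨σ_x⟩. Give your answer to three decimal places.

0.800

⟨σ_x⟩ = 2 Re(a* b)/(|a|²+|b|²) with a = -2, b = -4.
a* b = 8, so ⟨σ_x⟩ = 16/20.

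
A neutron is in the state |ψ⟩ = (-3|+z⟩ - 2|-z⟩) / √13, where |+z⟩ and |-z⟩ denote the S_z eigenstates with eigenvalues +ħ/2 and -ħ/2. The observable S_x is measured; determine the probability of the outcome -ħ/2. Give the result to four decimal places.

|-x⟩ = (|+z⟩ - |-z⟩)/√2, so ⟨-x|ψ⟩ = (-1) / (√2·√13).
P = |-1|² / 26 = 1/26.

0.0385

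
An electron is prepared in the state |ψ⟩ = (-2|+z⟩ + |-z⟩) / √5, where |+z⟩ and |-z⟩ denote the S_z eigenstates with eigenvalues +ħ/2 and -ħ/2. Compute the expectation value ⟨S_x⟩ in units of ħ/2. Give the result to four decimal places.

⟨σ_x⟩ = 2 Re(a* b)/(|a|²+|b|²) with a = -2, b = 1.
a* b = -2, so ⟨σ_x⟩ = -4/5.
⟨S_x⟩ = (ħ/2)·⟨σ_x⟩.

-0.8000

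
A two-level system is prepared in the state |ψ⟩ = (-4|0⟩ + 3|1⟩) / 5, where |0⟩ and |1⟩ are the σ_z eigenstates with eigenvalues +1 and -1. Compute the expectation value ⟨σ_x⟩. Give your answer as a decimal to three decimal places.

⟨σ_x⟩ = 2 Re(a* b)/(|a|²+|b|²) with a = -4, b = 3.
a* b = -12, so ⟨σ_x⟩ = -24/25.

-0.960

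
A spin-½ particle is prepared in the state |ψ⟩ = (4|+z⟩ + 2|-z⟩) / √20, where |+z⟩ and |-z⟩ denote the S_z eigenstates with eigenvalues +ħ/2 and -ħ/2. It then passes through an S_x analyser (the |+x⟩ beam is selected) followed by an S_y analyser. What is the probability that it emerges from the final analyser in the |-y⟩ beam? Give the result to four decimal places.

First analyser (S_x): P(|+x⟩) = |⟨+x|ψ⟩|² = 36/40.
After stage 1 the state is |+x⟩; P(|-y⟩) = |⟨-y|+x⟩|² = 1/2.
Joint probability = 36/40 × 1/2 = 0.4500.

0.4500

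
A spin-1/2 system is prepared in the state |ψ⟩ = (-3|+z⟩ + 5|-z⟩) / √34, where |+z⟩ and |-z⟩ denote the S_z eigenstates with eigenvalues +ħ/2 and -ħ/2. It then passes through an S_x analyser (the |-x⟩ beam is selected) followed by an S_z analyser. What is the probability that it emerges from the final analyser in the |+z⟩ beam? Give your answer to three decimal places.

First analyser (S_x): P(|-x⟩) = |⟨-x|ψ⟩|² = 64/68.
After stage 1 the state is |-x⟩; P(|+z⟩) = |⟨+z|-x⟩|² = 1/2.
Joint probability = 64/68 × 1/2 = 0.471.

0.471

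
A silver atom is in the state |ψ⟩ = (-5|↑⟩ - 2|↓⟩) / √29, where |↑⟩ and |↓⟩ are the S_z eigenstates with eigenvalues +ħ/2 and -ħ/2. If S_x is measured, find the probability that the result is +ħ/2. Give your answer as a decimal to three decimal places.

0.845

|+x⟩ = (|↑⟩ + |↓⟩)/√2, so ⟨+x|ψ⟩ = (-7) / (√2·√29).
P = |-7|² / 58 = 49/58.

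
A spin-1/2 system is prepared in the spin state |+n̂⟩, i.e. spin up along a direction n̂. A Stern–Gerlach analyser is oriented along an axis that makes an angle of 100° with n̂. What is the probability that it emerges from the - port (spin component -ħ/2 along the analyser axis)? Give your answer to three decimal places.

0.587

For spin-½, the probability of finding spin-up along an axis at angle θ to the initial spin direction is cos²(θ/2); spin-down is sin²(θ/2).
θ = 100°, so P = sin²(50°) ≈ 0.587.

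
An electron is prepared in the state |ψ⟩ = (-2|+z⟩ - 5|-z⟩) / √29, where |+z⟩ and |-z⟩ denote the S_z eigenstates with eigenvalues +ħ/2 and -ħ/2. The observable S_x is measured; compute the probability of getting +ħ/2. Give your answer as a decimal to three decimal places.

|+x⟩ = (|+z⟩ + |-z⟩)/√2, so ⟨+x|ψ⟩ = (-7) / (√2·√29).
P = |-7|² / 58 = 49/58.

0.845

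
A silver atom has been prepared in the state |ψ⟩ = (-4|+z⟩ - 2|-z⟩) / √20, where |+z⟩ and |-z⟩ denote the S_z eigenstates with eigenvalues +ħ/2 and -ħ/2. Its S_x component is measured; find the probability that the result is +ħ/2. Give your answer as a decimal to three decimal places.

0.900

|+x⟩ = (|+z⟩ + |-z⟩)/√2, so ⟨+x|ψ⟩ = (-6) / (√2·√20).
P = |-6|² / 40 = 36/40.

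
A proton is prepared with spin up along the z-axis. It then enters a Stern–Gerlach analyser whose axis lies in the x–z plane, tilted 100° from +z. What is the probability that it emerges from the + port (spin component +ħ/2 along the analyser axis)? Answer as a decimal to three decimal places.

For spin-½, the probability of finding spin-up along an axis at angle θ to the initial spin direction is cos²(θ/2); spin-down is sin²(θ/2).
θ = 100°, so P = cos²(50°) ≈ 0.413.

0.413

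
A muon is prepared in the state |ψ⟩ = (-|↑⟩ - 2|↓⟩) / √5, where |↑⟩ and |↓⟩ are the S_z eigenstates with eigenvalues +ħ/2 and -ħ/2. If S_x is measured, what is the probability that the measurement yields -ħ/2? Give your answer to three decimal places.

0.100

|-x⟩ = (|↑⟩ - |↓⟩)/√2, so ⟨-x|ψ⟩ = (1) / (√2·√5).
P = |1|² / 10 = 1/10.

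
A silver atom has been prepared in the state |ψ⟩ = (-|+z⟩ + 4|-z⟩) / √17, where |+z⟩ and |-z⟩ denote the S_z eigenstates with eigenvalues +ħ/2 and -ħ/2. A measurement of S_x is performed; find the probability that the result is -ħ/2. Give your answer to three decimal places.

|-x⟩ = (|+z⟩ - |-z⟩)/√2, so ⟨-x|ψ⟩ = (-5) / (√2·√17).
P = |-5|² / 34 = 25/34.

0.735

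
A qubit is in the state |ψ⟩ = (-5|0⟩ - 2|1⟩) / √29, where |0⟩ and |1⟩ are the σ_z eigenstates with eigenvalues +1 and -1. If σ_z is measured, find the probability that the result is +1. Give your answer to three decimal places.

0.862

The +1 outcome corresponds to |0⟩. Its amplitude in |ψ⟩ is -5/√29.
P = |-5|² / 29 = 25/29.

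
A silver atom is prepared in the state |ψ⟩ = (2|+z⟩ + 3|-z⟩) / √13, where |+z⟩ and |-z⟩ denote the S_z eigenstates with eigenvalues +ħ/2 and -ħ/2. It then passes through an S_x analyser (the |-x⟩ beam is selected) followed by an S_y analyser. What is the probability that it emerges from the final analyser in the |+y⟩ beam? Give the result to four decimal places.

First analyser (S_x): P(|-x⟩) = |⟨-x|ψ⟩|² = 1/26.
After stage 1 the state is |-x⟩; P(|+y⟩) = |⟨+y|-x⟩|² = 1/2.
Joint probability = 1/26 × 1/2 = 0.0192.

0.0192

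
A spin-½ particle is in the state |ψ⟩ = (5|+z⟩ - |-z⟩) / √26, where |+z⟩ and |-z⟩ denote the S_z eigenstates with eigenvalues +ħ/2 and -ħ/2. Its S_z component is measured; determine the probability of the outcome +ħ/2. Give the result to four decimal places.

0.9615

The +ħ/2 outcome corresponds to |+z⟩. Its amplitude in |ψ⟩ is 5/√26.
P = |5|² / 26 = 25/26.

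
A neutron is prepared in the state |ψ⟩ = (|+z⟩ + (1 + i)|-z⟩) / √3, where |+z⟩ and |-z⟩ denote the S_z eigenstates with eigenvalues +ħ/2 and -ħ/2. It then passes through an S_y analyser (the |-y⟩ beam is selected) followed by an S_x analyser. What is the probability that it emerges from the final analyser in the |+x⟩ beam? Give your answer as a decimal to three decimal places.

First analyser (S_y): P(|-y⟩) = |⟨-y|ψ⟩|² = 1/6.
After stage 1 the state is |-y⟩; P(|+x⟩) = |⟨+x|-y⟩|² = 1/2.
Joint probability = 1/6 × 1/2 = 0.083.

0.083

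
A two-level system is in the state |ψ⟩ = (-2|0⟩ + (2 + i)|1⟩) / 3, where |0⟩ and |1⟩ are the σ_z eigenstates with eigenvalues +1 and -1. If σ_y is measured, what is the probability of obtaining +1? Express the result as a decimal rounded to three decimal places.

|+y⟩ = (|0⟩ + i|1⟩)/√2, so ⟨+y|ψ⟩ = (-1 - 2i) / (√2·3).
P = |-1 - 2i|² / 18 = 5/18.

0.278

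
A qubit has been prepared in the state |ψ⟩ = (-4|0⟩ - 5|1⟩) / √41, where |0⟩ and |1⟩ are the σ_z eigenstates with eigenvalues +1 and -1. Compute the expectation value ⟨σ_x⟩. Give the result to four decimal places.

0.9756

⟨σ_x⟩ = 2 Re(a* b)/(|a|²+|b|²) with a = -4, b = -5.
a* b = 20, so ⟨σ_x⟩ = 40/41.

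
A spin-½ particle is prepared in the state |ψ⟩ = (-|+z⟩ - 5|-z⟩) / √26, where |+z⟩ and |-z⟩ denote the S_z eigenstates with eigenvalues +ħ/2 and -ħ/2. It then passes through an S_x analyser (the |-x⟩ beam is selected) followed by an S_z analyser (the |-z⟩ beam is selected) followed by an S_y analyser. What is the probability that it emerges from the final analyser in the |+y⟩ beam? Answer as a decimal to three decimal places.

0.077

First analyser (S_x): P(|-x⟩) = |⟨-x|ψ⟩|² = 16/52.
After stage 1 the state is |-x⟩; P(|-z⟩) = |⟨-z|-x⟩|² = 1/2.
After stage 2 the state is |-z⟩; P(|+y⟩) = |⟨+y|-z⟩|² = 1/2.
Joint probability = 16/52 × 1/2 × 1/2 = 0.077.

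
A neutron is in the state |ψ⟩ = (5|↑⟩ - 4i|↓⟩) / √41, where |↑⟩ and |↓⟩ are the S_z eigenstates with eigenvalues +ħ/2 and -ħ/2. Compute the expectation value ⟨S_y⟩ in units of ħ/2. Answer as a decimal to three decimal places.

-0.976

⟨σ_y⟩ = 2 Im(a* b)/(|a|²+|b|²) with a = 5, b = -4i.
a* b = -20i, so ⟨σ_y⟩ = -40/41.
⟨S_y⟩ = (ħ/2)·⟨σ_y⟩.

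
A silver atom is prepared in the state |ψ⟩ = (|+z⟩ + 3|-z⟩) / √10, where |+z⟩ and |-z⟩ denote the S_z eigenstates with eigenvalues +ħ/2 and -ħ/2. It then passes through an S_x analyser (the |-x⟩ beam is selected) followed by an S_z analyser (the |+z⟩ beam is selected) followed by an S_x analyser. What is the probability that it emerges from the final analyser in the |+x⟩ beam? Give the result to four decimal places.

0.0500

First analyser (S_x): P(|-x⟩) = |⟨-x|ψ⟩|² = 4/20.
After stage 1 the state is |-x⟩; P(|+z⟩) = |⟨+z|-x⟩|² = 1/2.
After stage 2 the state is |+z⟩; P(|+x⟩) = |⟨+x|+z⟩|² = 1/2.
Joint probability = 4/20 × 1/2 × 1/2 = 0.0500.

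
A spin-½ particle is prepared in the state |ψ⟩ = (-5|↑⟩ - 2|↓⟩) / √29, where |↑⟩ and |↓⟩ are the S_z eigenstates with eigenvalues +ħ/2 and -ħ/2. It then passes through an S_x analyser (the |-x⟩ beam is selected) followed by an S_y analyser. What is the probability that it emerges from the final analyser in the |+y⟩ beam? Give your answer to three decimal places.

0.078

First analyser (S_x): P(|-x⟩) = |⟨-x|ψ⟩|² = 9/58.
After stage 1 the state is |-x⟩; P(|+y⟩) = |⟨+y|-x⟩|² = 1/2.
Joint probability = 9/58 × 1/2 = 0.078.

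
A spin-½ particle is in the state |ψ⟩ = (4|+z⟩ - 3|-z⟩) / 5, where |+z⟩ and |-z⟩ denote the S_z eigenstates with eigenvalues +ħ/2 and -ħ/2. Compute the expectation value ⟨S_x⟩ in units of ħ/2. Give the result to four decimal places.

⟨σ_x⟩ = 2 Re(a* b)/(|a|²+|b|²) with a = 4, b = -3.
a* b = -12, so ⟨σ_x⟩ = -24/25.
⟨S_x⟩ = (ħ/2)·⟨σ_x⟩.

-0.9600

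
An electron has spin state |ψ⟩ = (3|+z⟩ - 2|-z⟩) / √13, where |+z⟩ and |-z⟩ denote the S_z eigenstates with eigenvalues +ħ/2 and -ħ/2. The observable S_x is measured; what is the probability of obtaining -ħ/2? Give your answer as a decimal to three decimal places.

0.962

|-x⟩ = (|+z⟩ - |-z⟩)/√2, so ⟨-x|ψ⟩ = (5) / (√2·√13).
P = |5|² / 26 = 25/26.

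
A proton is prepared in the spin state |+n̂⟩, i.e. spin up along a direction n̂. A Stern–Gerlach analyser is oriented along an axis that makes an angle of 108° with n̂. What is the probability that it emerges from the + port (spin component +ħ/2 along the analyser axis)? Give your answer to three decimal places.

For spin-½, the probability of finding spin-up along an axis at angle θ to the initial spin direction is cos²(θ/2); spin-down is sin²(θ/2).
θ = 108°, so P = cos²(54°) ≈ 0.345.

0.345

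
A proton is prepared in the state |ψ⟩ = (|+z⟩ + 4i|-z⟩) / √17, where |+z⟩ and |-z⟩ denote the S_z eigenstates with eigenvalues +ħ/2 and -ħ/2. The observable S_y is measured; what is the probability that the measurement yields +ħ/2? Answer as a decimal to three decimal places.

|+y⟩ = (|+z⟩ + i|-z⟩)/√2, so ⟨+y|ψ⟩ = (5) / (√2·√17).
P = |5|² / 34 = 25/34.

0.735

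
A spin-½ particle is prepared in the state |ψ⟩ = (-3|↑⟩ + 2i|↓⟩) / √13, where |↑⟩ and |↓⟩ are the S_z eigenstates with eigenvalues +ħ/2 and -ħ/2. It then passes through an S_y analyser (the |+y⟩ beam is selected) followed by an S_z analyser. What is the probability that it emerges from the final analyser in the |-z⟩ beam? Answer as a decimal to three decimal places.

First analyser (S_y): P(|+y⟩) = |⟨+y|ψ⟩|² = 1/26.
After stage 1 the state is |+y⟩; P(|-z⟩) = |⟨-z|+y⟩|² = 1/2.
Joint probability = 1/26 × 1/2 = 0.019.

0.019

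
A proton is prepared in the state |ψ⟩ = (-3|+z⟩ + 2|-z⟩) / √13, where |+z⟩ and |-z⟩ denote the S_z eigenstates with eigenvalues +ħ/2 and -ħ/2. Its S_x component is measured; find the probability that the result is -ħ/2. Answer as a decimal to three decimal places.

0.962

|-x⟩ = (|+z⟩ - |-z⟩)/√2, so ⟨-x|ψ⟩ = (-5) / (√2·√13).
P = |-5|² / 26 = 25/26.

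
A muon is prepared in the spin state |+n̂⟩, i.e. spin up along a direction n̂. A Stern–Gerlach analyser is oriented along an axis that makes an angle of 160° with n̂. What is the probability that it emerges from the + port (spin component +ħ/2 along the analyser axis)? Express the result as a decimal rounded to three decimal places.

For spin-½, the probability of finding spin-up along an axis at angle θ to the initial spin direction is cos²(θ/2); spin-down is sin²(θ/2).
θ = 160°, so P = cos²(80°) ≈ 0.030.

0.030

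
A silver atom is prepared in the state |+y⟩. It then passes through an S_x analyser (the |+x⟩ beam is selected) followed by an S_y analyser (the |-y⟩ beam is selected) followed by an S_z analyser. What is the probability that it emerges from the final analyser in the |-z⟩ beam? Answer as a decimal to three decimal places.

0.125

First analyser (S_x): from |+y⟩, P(|+x⟩) = 1/2.
After stage 1 the state is |+x⟩; P(|-y⟩) = |⟨-y|+x⟩|² = 1/2.
After stage 2 the state is |-y⟩; P(|-z⟩) = |⟨-z|-y⟩|² = 1/2.
Joint probability = 1/2 × 1/2 × 1/2 = 0.125.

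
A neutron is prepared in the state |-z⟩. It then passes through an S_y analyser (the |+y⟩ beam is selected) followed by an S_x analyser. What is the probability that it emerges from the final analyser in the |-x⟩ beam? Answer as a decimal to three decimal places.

First analyser (S_y): from |-z⟩, P(|+y⟩) = 1/2.
After stage 1 the state is |+y⟩; P(|-x⟩) = |⟨-x|+y⟩|² = 1/2.
Joint probability = 1/2 × 1/2 = 0.250.

0.250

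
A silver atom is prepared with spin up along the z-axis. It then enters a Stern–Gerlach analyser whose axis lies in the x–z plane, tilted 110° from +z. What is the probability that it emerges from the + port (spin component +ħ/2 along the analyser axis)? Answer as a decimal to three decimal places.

For spin-½, the probability of finding spin-up along an axis at angle θ to the initial spin direction is cos²(θ/2); spin-down is sin²(θ/2).
θ = 110°, so P = cos²(55°) ≈ 0.329.

0.329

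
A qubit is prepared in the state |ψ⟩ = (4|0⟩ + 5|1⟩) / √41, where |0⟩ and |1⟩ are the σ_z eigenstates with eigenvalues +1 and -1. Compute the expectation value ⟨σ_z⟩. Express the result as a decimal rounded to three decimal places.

⟨σ_z⟩ = |a|² - |b|² divided by |a|²+|b|², with a, b the |0⟩, |1⟩ amplitudes.
= (16 - 25)/41 = -9/41.

-0.220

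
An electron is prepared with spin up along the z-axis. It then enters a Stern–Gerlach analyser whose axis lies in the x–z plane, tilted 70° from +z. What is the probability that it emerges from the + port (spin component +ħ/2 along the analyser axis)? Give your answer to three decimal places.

For spin-½, the probability of finding spin-up along an axis at angle θ to the initial spin direction is cos²(θ/2); spin-down is sin²(θ/2).
θ = 70°, so P = cos²(35°) ≈ 0.671.

0.671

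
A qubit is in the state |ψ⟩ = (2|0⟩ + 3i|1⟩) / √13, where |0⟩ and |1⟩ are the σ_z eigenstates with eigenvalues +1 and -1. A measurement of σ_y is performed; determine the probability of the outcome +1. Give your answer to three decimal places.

|+y⟩ = (|0⟩ + i|1⟩)/√2, so ⟨+y|ψ⟩ = (5) / (√2·√13).
P = |5|² / 26 = 25/26.

0.962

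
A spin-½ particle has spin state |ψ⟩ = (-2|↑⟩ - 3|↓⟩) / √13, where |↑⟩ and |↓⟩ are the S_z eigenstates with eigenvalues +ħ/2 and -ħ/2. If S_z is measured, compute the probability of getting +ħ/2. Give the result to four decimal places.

0.3077

The +ħ/2 outcome corresponds to |↑⟩. Its amplitude in |ψ⟩ is -2/√13.
P = |-2|² / 13 = 4/13.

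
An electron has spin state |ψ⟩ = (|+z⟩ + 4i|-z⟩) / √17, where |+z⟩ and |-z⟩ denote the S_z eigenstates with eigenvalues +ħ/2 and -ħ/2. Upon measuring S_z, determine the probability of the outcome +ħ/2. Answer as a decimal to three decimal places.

The +ħ/2 outcome corresponds to |+z⟩. Its amplitude in |ψ⟩ is 1/√17.
P = |1|² / 17 = 1/17.

0.059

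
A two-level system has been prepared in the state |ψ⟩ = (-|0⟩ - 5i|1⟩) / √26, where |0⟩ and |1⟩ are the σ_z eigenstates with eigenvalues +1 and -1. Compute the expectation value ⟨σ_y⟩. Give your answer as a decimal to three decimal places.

0.385

⟨σ_y⟩ = 2 Im(a* b)/(|a|²+|b|²) with a = -1, b = -5i.
a* b = 5i, so ⟨σ_y⟩ = 10/26.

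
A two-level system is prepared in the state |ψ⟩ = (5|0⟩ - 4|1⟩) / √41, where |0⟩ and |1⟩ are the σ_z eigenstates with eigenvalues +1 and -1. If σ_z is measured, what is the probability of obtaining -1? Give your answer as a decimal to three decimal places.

The -1 outcome corresponds to |1⟩. Its amplitude in |ψ⟩ is -4/√41.
P = |-4|² / 41 = 16/41.

0.390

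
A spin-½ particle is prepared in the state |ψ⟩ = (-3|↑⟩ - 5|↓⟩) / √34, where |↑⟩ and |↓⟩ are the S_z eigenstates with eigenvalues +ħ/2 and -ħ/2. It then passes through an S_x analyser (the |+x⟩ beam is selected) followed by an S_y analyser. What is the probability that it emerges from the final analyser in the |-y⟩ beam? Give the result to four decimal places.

First analyser (S_x): P(|+x⟩) = |⟨+x|ψ⟩|² = 64/68.
After stage 1 the state is |+x⟩; P(|-y⟩) = |⟨-y|+x⟩|² = 1/2.
Joint probability = 64/68 × 1/2 = 0.4706.

0.4706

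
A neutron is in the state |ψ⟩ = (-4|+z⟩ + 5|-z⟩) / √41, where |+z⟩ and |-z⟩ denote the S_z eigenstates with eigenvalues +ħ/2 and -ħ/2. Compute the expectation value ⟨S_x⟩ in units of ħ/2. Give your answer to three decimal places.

⟨σ_x⟩ = 2 Re(a* b)/(|a|²+|b|²) with a = -4, b = 5.
a* b = -20, so ⟨σ_x⟩ = -40/41.
⟨S_x⟩ = (ħ/2)·⟨σ_x⟩.

-0.976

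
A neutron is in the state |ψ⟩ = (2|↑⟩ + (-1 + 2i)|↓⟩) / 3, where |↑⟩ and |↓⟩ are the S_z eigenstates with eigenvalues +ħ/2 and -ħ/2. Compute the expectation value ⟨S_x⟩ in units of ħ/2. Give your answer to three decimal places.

-0.444

⟨σ_x⟩ = 2 Re(a* b)/(|a|²+|b|²) with a = 2, b = (-1 + 2i).
a* b = (-2 + 4i), so ⟨σ_x⟩ = -4/9.
⟨S_x⟩ = (ħ/2)·⟨σ_x⟩.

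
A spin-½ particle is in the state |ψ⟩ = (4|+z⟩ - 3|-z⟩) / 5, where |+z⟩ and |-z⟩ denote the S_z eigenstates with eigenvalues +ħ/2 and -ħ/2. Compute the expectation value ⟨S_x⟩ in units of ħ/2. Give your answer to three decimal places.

⟨σ_x⟩ = 2 Re(a* b)/(|a|²+|b|²) with a = 4, b = -3.
a* b = -12, so ⟨σ_x⟩ = -24/25.
⟨S_x⟩ = (ħ/2)·⟨σ_x⟩.

-0.960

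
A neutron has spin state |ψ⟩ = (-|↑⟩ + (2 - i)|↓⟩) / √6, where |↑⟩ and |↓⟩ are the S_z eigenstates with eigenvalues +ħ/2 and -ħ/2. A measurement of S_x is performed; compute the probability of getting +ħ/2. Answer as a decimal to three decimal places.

|+x⟩ = (|↑⟩ + |↓⟩)/√2, so ⟨+x|ψ⟩ = (1 - i) / (√2·√6).
P = |1 - i|² / 12 = 2/12.

0.167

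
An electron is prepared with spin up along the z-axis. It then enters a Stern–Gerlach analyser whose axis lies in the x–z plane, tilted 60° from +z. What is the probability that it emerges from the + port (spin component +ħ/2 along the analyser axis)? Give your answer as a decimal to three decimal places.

For spin-½, the probability of finding spin-up along an axis at angle θ to the initial spin direction is cos²(θ/2); spin-down is sin²(θ/2).
θ = 60°, so P = cos²(30°) ≈ 0.750.

0.750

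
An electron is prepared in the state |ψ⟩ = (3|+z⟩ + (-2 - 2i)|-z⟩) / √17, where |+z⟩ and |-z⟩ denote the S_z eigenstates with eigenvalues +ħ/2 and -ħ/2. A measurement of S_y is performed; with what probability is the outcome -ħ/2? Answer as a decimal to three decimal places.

|-y⟩ = (|+z⟩ - i|-z⟩)/√2, so ⟨-y|ψ⟩ = (5 - 2i) / (√2·√17).
P = |5 - 2i|² / 34 = 29/34.

0.853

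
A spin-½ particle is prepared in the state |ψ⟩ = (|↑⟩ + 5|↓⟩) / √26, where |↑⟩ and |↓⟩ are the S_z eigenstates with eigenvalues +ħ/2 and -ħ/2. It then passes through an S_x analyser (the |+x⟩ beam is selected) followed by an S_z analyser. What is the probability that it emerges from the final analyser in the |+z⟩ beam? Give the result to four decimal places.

First analyser (S_x): P(|+x⟩) = |⟨+x|ψ⟩|² = 36/52.
After stage 1 the state is |+x⟩; P(|+z⟩) = |⟨+z|+x⟩|² = 1/2.
Joint probability = 36/52 × 1/2 = 0.3462.

0.3462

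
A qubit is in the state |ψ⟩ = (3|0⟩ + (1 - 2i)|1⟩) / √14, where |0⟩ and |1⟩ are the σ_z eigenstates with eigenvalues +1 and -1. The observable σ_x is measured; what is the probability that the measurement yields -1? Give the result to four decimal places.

0.2857

|-x⟩ = (|0⟩ - |1⟩)/√2, so ⟨-x|ψ⟩ = (2 + 2i) / (√2·√14).
P = |2 + 2i|² / 28 = 8/28.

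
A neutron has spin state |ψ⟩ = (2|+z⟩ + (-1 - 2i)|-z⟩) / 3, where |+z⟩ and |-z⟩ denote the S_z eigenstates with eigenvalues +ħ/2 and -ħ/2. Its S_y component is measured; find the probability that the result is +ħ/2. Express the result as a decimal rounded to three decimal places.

0.056

|+y⟩ = (|+z⟩ + i|-z⟩)/√2, so ⟨+y|ψ⟩ = (i) / (√2·3).
P = |i|² / 18 = 1/18.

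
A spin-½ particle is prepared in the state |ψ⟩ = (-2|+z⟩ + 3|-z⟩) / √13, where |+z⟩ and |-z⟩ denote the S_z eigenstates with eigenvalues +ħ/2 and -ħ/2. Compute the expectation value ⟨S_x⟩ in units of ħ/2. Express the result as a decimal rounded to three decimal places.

-0.923

⟨σ_x⟩ = 2 Re(a* b)/(|a|²+|b|²) with a = -2, b = 3.
a* b = -6, so ⟨σ_x⟩ = -12/13.
⟨S_x⟩ = (ħ/2)·⟨σ_x⟩.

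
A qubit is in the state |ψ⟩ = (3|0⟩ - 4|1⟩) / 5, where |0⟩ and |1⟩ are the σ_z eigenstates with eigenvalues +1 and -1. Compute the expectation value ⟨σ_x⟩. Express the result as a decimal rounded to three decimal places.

-0.960

⟨σ_x⟩ = 2 Re(a* b)/(|a|²+|b|²) with a = 3, b = -4.
a* b = -12, so ⟨σ_x⟩ = -24/25.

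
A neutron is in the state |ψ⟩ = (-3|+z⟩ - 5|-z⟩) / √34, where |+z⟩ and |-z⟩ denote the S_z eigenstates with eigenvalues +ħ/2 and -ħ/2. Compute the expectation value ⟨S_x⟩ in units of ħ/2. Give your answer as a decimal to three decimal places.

0.882

⟨σ_x⟩ = 2 Re(a* b)/(|a|²+|b|²) with a = -3, b = -5.
a* b = 15, so ⟨σ_x⟩ = 30/34.
⟨S_x⟩ = (ħ/2)·⟨σ_x⟩.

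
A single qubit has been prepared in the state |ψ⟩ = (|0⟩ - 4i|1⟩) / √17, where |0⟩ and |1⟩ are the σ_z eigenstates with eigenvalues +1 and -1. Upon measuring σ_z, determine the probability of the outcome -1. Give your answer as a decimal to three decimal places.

0.941

The -1 outcome corresponds to |1⟩. Its amplitude in |ψ⟩ is -4i/√17.
P = |-4i|² / 17 = 16/17.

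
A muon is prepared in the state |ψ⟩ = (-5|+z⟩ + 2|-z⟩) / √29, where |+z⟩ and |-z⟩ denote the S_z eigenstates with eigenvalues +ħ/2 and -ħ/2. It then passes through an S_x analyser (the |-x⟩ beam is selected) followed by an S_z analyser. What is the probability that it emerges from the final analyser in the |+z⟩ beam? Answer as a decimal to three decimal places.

First analyser (S_x): P(|-x⟩) = |⟨-x|ψ⟩|² = 49/58.
After stage 1 the state is |-x⟩; P(|+z⟩) = |⟨+z|-x⟩|² = 1/2.
Joint probability = 49/58 × 1/2 = 0.422.

0.422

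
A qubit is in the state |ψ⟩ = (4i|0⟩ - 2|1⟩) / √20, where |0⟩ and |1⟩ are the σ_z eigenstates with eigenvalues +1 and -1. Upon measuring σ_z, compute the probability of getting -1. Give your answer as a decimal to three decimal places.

The -1 outcome corresponds to |1⟩. Its amplitude in |ψ⟩ is -2/√20.
P = |-2|² / 20 = 4/20.

0.200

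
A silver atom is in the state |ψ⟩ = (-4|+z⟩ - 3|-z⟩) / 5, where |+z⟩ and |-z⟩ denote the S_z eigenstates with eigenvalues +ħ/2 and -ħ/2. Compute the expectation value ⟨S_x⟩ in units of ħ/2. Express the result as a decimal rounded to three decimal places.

0.960

⟨σ_x⟩ = 2 Re(a* b)/(|a|²+|b|²) with a = -4, b = -3.
a* b = 12, so ⟨σ_x⟩ = 24/25.
⟨S_x⟩ = (ħ/2)·⟨σ_x⟩.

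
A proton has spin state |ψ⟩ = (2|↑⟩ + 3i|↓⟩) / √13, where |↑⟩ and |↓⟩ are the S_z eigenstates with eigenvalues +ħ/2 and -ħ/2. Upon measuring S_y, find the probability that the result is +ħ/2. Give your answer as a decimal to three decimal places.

|+y⟩ = (|↑⟩ + i|↓⟩)/√2, so ⟨+y|ψ⟩ = (5) / (√2·√13).
P = |5|² / 26 = 25/26.

0.962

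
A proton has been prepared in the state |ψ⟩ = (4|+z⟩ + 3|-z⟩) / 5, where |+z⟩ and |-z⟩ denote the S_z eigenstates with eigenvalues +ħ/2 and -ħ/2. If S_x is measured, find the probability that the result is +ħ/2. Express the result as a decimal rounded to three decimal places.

|+x⟩ = (|+z⟩ + |-z⟩)/√2, so ⟨+x|ψ⟩ = (7) / (√2·5).
P = |7|² / 50 = 49/50.

0.980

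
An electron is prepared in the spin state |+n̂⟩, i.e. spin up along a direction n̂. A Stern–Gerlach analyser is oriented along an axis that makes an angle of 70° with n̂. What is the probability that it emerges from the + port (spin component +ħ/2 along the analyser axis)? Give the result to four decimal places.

For spin-½, the probability of finding spin-up along an axis at angle θ to the initial spin direction is cos²(θ/2); spin-down is sin²(θ/2).
θ = 70°, so P = cos²(35°) ≈ 0.6710.

0.6710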